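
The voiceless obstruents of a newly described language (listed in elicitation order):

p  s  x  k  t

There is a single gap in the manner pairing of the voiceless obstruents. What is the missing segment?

place of articulation  stop      fricative
bilabial          p         —       
alveolar          t         s       
velar             k         x       
The bilabial row has no fricative member, so the gap is the bilabial fricative /ɸ/.

/ɸ/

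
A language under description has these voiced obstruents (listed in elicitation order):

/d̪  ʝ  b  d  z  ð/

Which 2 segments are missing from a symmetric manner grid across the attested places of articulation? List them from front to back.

/β/, /ɟ/

Stop: /b/ (bilabial), /d̪/ (dental), /d/ (alveolar).
Fricative: /ð/ (dental), /z/ (alveolar), /ʝ/ (palatal).
Gaps, from front to back: bilabial lacks fricative (/β/); palatal lacks stop (/ɟ/).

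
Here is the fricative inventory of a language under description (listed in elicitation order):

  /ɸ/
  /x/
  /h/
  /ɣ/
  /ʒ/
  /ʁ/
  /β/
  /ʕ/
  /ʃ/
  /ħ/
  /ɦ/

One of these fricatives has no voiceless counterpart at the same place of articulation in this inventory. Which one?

Bilabial: /ɸ/ ~ /β/
Postalveolar: /ʃ/ ~ /ʒ/
Velar: /x/ ~ /ɣ/
Pharyngeal: /ħ/ ~ /ʕ/
Glottal: /h/ ~ /ɦ/
Uvular: only /ʁ/ (voiced); no voiceless partner.
So /ʁ/ is the unpaired segment.

/ʁ/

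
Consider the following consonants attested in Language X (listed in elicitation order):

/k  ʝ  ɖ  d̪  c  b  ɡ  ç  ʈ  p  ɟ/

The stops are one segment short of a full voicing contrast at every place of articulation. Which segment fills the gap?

Voiceless: /p/ (bilabial), /ʈ/ (retroflex), /c/ (palatal), /k/ (velar).
Voiced: /b/ (bilabial), /d̪/ (dental), /ɖ/ (retroflex), /ɟ/ (palatal), /ɡ/ (velar).
The dental row has no voiceless member, so the gap is the voiceless dental stop /t̪/.

/t̪/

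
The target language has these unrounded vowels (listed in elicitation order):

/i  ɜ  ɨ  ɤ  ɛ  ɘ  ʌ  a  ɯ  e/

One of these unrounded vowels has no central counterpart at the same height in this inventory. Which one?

High: /i/ ~ /ɨ/ ~ /ɯ/
High-mid: /e/ ~ /ɘ/ ~ /ɤ/
Low-mid: /ɛ/ ~ /ɜ/ ~ /ʌ/
Low: only /a/ (front); no central partner.
So /a/ is the unpaired segment.

/a/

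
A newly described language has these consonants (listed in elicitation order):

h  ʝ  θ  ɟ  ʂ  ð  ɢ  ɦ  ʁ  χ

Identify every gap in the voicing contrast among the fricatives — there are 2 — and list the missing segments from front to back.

place of articulation  voiceless  voiced  
dental            θ         ð       
retroflex         ʂ         —       
palatal           —         ʝ       
uvular            χ         ʁ       
glottal           h         ɦ       
Gaps, from front to back: retroflex lacks voiced (/ʐ/); palatal lacks voiceless (/ç/).

/ʐ/, /ç/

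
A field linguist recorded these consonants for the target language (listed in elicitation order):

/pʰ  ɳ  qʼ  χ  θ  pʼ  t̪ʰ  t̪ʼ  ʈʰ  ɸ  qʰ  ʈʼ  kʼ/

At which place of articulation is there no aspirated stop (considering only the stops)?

velar

bilabial: aspirated /pʰ/, ejective /pʼ/.
dental: aspirated /t̪ʰ/, ejective /t̪ʼ/.
retroflex: aspirated /ʈʰ/, ejective /ʈʼ/.
velar: aspirated —, ejective /kʼ/.
uvular: aspirated /qʰ/, ejective /qʼ/.
Every place of articulation has an aspirated member except velar, where /kʰ/ would be expected.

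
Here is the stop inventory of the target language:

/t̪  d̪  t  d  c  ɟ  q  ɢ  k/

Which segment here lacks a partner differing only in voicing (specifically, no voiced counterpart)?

Dental: /t̪/ ~ /d̪/
Alveolar: /t/ ~ /d/
Palatal: /c/ ~ /ɟ/
Uvular: /q/ ~ /ɢ/
Velar: only /k/ (voiceless); no voiced partner.
So /k/ is the unpaired segment.

/k/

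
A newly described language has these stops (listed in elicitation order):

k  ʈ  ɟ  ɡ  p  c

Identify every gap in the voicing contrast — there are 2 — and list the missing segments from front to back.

Voiceless: /p/ (bilabial), /ʈ/ (retroflex), /c/ (palatal), /k/ (velar).
Voiced: /ɟ/ (palatal), /ɡ/ (velar).
Gaps, from front to back: bilabial lacks voiced (/b/); retroflex lacks voiced (/ɖ/).

/b/, /ɖ/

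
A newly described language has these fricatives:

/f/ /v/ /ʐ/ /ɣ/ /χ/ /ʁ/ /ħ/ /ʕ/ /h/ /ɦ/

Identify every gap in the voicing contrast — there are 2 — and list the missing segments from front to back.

Voiceless: /f/ (labiodental), /χ/ (uvular), /ħ/ (pharyngeal), /h/ (glottal).
Voiced: /v/ (labiodental), /ʐ/ (retroflex), /ɣ/ (velar), /ʁ/ (uvular), /ʕ/ (pharyngeal), /ɦ/ (glottal).
Gaps, from front to back: retroflex lacks voiceless (/ʂ/); velar lacks voiceless (/x/).

/ʂ/, /x/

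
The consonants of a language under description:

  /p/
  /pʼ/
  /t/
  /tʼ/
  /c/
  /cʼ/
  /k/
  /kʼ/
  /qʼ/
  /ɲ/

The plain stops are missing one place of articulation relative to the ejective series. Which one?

bilabial: plain /p/, ejective /pʼ/.
alveolar: plain /t/, ejective /tʼ/.
palatal: plain /c/, ejective /cʼ/.
velar: plain /k/, ejective /kʼ/.
uvular: plain —, ejective /qʼ/.
Every place of articulation has a plain member except uvular, where /q/ would be expected.

uvular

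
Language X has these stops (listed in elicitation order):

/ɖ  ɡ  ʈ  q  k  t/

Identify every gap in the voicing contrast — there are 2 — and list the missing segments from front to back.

place of articulation  voiceless  voiced  
alveolar          t         —       
retroflex         ʈ         ɖ       
velar             k         ɡ       
uvular            q         —       
Gaps, from front to back: alveolar lacks voiced (/d/); uvular lacks voiced (/ɢ/).

/d/, /ɢ/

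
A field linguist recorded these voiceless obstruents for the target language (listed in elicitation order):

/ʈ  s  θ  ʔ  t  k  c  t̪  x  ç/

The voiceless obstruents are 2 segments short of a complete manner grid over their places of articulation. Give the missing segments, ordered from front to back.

dental: stop /t̪/, fricative /θ/.
alveolar: stop /t/, fricative /s/.
retroflex: stop /ʈ/, fricative —.
palatal: stop /c/, fricative /ç/.
velar: stop /k/, fricative /x/.
glottal: stop /ʔ/, fricative —.
Gaps, from front to back: retroflex lacks fricative (/ʂ/); glottal lacks fricative (/h/).

/ʂ/, /h/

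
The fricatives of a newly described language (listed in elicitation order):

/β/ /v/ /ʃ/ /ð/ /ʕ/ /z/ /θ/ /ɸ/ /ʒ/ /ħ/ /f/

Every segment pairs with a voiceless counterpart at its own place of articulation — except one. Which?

/z/

Bilabial: /ɸ/ ~ /β/
Labiodental: /f/ ~ /v/
Dental: /θ/ ~ /ð/
Postalveolar: /ʃ/ ~ /ʒ/
Pharyngeal: /ħ/ ~ /ʕ/
Alveolar: only /z/ (voiced); no voiceless partner.
So /z/ is the unpaired segment.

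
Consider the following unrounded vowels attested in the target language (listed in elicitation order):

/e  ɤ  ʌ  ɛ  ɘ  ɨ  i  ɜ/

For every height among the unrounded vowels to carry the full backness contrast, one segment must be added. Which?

Front: /i/ (high), /e/ (high-mid), /ɛ/ (low-mid).
Central: /ɨ/ (high), /ɘ/ (high-mid), /ɜ/ (low-mid).
Back: /ɤ/ (high-mid), /ʌ/ (low-mid).
The high row has no back member, so the gap is the high back unrounded vowel /ɯ/.

/ɯ/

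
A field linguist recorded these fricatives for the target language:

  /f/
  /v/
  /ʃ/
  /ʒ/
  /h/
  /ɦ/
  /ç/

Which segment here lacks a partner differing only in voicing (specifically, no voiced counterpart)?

Labiodental: /f/ ~ /v/
Postalveolar: /ʃ/ ~ /ʒ/
Glottal: /h/ ~ /ɦ/
Palatal: only /ç/ (voiceless); no voiced partner.
So /ç/ is the unpaired segment.

/ç/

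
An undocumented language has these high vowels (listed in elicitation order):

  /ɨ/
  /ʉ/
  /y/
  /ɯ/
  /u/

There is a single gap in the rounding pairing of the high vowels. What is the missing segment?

/i/

Unrounded: /ɨ/ (central), /ɯ/ (back).
Rounded: /y/ (front), /ʉ/ (central), /u/ (back).
The front row has no unrounded member, so the gap is the front unrounded vowel /i/.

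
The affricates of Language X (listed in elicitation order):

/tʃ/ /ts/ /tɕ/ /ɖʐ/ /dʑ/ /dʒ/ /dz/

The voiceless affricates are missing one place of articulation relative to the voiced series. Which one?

retroflex

Voiceless: /ts/ (alveolar), /tʃ/ (postalveolar), /tɕ/ (alveolo-palatal).
Voiced: /dz/ (alveolar), /dʒ/ (postalveolar), /ɖʐ/ (retroflex), /dʑ/ (alveolo-palatal).
Every place of articulation has a voiceless member except retroflex, where /ʈʂ/ would be expected.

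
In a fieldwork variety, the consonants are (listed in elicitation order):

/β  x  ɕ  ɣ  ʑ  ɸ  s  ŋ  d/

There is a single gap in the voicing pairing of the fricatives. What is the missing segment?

/z/

bilabial: voiceless /ɸ/, voiced /β/.
alveolar: voiceless /s/, voiced —.
alveolo-palatal: voiceless /ɕ/, voiced /ʑ/.
velar: voiceless /x/, voiced /ɣ/.
The alveolar row has no voiced member, so the gap is the voiced alveolar fricative /z/.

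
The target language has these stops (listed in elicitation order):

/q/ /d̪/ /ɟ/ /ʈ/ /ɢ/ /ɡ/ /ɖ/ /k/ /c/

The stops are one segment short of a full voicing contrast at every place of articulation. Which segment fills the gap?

Voiceless: /ʈ/ (retroflex), /c/ (palatal), /k/ (velar), /q/ (uvular).
Voiced: /d̪/ (dental), /ɖ/ (retroflex), /ɟ/ (palatal), /ɡ/ (velar), /ɢ/ (uvular).
The dental row has no voiceless member, so the gap is the voiceless dental stop /t̪/.

/t̪/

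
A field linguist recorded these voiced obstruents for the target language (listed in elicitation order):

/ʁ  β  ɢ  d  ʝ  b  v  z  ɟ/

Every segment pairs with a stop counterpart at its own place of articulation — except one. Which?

Bilabial: /b/ ~ /β/
Alveolar: /d/ ~ /z/
Palatal: /ɟ/ ~ /ʝ/
Uvular: /ɢ/ ~ /ʁ/
Labiodental: only /v/ (fricative); no stop partner.
So /v/ is the unpaired segment.

/v/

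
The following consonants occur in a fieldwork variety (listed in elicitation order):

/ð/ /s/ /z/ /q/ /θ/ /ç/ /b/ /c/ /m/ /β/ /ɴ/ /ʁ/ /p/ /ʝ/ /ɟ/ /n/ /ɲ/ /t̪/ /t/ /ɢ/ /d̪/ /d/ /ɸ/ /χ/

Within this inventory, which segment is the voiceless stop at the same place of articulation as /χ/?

/q/

/χ/ is a voiceless uvular fricative.
The voiceless stop at the same place is a voiceless uvular stop — in this inventory, /q/.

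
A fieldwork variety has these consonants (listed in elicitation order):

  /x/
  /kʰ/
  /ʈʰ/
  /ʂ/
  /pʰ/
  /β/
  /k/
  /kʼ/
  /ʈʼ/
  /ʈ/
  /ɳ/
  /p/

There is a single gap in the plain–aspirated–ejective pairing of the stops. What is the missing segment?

/pʼ/

Plain: /p/ (bilabial), /ʈ/ (retroflex), /k/ (velar).
Aspirated: /pʰ/ (bilabial), /ʈʰ/ (retroflex), /kʰ/ (velar).
Ejective: /ʈʼ/ (retroflex), /kʼ/ (velar).
The bilabial row has no ejective member, so the gap is the ejective bilabial stop /pʼ/.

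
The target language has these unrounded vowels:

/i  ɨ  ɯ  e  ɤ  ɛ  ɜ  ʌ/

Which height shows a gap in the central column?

high-mid

high: front /i/, central /ɨ/, back /ɯ/.
high-mid: front /e/, central —, back /ɤ/.
low-mid: front /ɛ/, central /ɜ/, back /ʌ/.
Every height has a central member except high-mid, where /ɘ/ would be expected.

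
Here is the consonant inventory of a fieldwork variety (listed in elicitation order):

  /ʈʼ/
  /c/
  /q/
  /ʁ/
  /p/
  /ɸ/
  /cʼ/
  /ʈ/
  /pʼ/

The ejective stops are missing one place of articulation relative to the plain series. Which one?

bilabial: plain /p/, ejective /pʼ/.
retroflex: plain /ʈ/, ejective /ʈʼ/.
palatal: plain /c/, ejective /cʼ/.
uvular: plain /q/, ejective —.
Every place of articulation has an ejective member except uvular, where /qʼ/ would be expected.

uvular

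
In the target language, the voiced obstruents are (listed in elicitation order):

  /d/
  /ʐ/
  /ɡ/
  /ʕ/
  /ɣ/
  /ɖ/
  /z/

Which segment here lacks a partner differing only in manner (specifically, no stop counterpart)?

Alveolar: /d/ ~ /z/
Retroflex: /ɖ/ ~ /ʐ/
Velar: /ɡ/ ~ /ɣ/
Pharyngeal: only /ʕ/ (fricative); no stop partner.
So /ʕ/ is the unpaired segment.

/ʕ/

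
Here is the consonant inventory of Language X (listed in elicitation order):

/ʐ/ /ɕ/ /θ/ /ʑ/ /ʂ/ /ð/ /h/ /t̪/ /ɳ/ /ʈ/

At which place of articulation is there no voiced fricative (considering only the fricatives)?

glottal

Voiceless: /θ/ (dental), /ʂ/ (retroflex), /ɕ/ (alveolo-palatal), /h/ (glottal).
Voiced: /ð/ (dental), /ʐ/ (retroflex), /ʑ/ (alveolo-palatal).
Every place of articulation has a voiced member except glottal, where /ɦ/ would be expected.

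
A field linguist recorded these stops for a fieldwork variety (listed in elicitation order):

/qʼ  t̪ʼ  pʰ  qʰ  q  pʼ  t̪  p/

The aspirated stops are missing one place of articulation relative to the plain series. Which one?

dental

place of articulation  plain     aspirated  ejective
bilabial          p         pʰ        pʼ      
dental            t̪        —         t̪ʼ     
uvular            q         qʰ        qʼ      
Every place of articulation has an aspirated member except dental, where /t̪ʰ/ would be expected.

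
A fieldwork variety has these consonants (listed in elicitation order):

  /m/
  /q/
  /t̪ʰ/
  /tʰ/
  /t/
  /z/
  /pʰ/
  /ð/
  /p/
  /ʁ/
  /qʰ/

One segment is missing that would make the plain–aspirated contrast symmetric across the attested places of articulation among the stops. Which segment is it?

/t̪/

Plain: /p/ (bilabial), /t/ (alveolar), /q/ (uvular).
Aspirated: /pʰ/ (bilabial), /t̪ʰ/ (dental), /tʰ/ (alveolar), /qʰ/ (uvular).
The dental row has no plain member, so the gap is the plain dental stop /t̪/.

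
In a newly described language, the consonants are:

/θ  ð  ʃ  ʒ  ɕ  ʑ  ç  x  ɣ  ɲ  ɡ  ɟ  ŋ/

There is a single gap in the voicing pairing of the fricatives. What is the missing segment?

/ʝ/

Voiceless: /θ/ (dental), /ʃ/ (postalveolar), /ɕ/ (alveolo-palatal), /ç/ (palatal), /x/ (velar).
Voiced: /ð/ (dental), /ʒ/ (postalveolar), /ʑ/ (alveolo-palatal), /ɣ/ (velar).
The palatal row has no voiced member, so the gap is the voiced palatal fricative /ʝ/.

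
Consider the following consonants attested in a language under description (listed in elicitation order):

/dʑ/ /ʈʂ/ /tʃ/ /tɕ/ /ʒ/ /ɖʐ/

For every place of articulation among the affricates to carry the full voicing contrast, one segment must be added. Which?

/dʒ/

place of articulation  voiceless  voiced  
postalveolar      tʃ        —       
retroflex         ʈʂ        ɖʐ      
alveolo-palatal   tɕ        dʑ      
The postalveolar row has no voiced member, so the gap is the voiced postalveolar affricate /dʒ/.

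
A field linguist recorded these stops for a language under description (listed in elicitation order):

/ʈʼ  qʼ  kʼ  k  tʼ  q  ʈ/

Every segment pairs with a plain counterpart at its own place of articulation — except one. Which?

/tʼ/

Retroflex: /ʈ/ ~ /ʈʼ/
Velar: /k/ ~ /kʼ/
Uvular: /q/ ~ /qʼ/
Alveolar: only /tʼ/ (ejective); no plain partner.
So /tʼ/ is the unpaired segment.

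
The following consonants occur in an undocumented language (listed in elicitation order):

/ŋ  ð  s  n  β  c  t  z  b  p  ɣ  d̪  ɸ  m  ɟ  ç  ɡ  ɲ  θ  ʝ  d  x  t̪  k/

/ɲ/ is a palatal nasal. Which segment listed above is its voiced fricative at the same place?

The voiced fricative at the same place is a voiced palatal fricative — in this inventory, /ʝ/.

/ʝ/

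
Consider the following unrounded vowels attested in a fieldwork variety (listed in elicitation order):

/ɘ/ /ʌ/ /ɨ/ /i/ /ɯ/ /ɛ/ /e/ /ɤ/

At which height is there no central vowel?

low-mid

high: front /i/, central /ɨ/, back /ɯ/.
high-mid: front /e/, central /ɘ/, back /ɤ/.
low-mid: front /ɛ/, central —, back /ʌ/.
Every height has a central member except low-mid, where /ɜ/ would be expected.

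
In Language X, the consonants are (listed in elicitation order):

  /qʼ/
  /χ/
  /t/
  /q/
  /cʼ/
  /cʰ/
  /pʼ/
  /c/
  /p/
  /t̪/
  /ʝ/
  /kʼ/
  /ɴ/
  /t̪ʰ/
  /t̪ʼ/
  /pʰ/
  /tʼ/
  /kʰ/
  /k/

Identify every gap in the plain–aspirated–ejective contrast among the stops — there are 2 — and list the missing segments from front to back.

Plain: /p/ (bilabial), /t̪/ (dental), /t/ (alveolar), /c/ (palatal), /k/ (velar), /q/ (uvular).
Aspirated: /pʰ/ (bilabial), /t̪ʰ/ (dental), /cʰ/ (palatal), /kʰ/ (velar).
Ejective: /pʼ/ (bilabial), /t̪ʼ/ (dental), /tʼ/ (alveolar), /cʼ/ (palatal), /kʼ/ (velar), /qʼ/ (uvular).
Gaps, from front to back: alveolar lacks aspirated (/tʰ/); uvular lacks aspirated (/qʰ/).

/tʰ/, /qʰ/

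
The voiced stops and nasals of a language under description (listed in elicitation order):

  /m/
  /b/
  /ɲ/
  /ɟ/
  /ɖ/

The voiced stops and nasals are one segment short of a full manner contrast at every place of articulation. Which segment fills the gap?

/ɳ/

place of articulation  oral stop  nasal   
bilabial          b         m       
retroflex         ɖ         —       
palatal           ɟ         ɲ       
The retroflex row has no nasal member, so the gap is the retroflex nasal /ɳ/.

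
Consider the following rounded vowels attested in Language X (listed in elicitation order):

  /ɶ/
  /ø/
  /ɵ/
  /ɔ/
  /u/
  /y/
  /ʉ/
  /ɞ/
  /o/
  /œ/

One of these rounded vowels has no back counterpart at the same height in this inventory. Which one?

/ɶ/

High: /y/ ~ /ʉ/ ~ /u/
High-mid: /ø/ ~ /ɵ/ ~ /o/
Low-mid: /œ/ ~ /ɞ/ ~ /ɔ/
Low: only /ɶ/ (front); no back partner.
So /ɶ/ is the unpaired segment.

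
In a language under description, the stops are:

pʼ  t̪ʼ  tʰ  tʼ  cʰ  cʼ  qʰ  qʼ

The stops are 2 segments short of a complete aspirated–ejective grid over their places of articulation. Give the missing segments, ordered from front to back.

place of articulation  aspirated  ejective
bilabial          —         pʼ      
dental            —         t̪ʼ     
alveolar          tʰ        tʼ      
palatal           cʰ        cʼ      
uvular            qʰ        qʼ      
Gaps, from front to back: bilabial lacks aspirated (/pʰ/); dental lacks aspirated (/t̪ʰ/).

/pʰ/, /t̪ʰ/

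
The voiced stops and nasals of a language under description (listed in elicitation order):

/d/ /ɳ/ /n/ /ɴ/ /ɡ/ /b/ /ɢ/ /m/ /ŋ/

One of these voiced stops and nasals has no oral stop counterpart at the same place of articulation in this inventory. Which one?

/ɳ/

Bilabial: /b/ ~ /m/
Alveolar: /d/ ~ /n/
Velar: /ɡ/ ~ /ŋ/
Uvular: /ɢ/ ~ /ɴ/
Retroflex: only /ɳ/ (nasal); no oral stop partner.
So /ɳ/ is the unpaired segment.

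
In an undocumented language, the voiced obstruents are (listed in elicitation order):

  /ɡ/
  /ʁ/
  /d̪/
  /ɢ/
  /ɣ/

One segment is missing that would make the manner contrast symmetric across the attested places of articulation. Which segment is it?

place of articulation  stop      fricative
dental            d̪        —       
velar             ɡ         ɣ       
uvular            ɢ         ʁ       
The dental row has no fricative member, so the gap is the dental fricative /ð/.

/ð/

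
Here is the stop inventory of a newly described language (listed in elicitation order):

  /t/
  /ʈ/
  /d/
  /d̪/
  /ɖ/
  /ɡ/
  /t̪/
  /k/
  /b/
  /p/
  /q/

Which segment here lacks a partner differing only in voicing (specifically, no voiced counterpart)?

Bilabial: /p/ ~ /b/
Dental: /t̪/ ~ /d̪/
Alveolar: /t/ ~ /d/
Retroflex: /ʈ/ ~ /ɖ/
Velar: /k/ ~ /ɡ/
Uvular: only /q/ (voiceless); no voiced partner.
So /q/ is the unpaired segment.

/q/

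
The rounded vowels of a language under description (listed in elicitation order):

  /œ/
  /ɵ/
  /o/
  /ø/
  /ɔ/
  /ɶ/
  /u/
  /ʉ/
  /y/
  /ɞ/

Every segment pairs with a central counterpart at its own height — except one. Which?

/ɶ/

High: /y/ ~ /ʉ/ ~ /u/
High-mid: /ø/ ~ /ɵ/ ~ /o/
Low-mid: /œ/ ~ /ɞ/ ~ /ɔ/
Low: only /ɶ/ (front); no central partner.
So /ɶ/ is the unpaired segment.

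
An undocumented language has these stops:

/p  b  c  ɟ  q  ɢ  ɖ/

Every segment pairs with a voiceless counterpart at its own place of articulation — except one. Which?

/ɖ/

Bilabial: /p/ ~ /b/
Palatal: /c/ ~ /ɟ/
Uvular: /q/ ~ /ɢ/
Retroflex: only /ɖ/ (voiced); no voiceless partner.
So /ɖ/ is the unpaired segment.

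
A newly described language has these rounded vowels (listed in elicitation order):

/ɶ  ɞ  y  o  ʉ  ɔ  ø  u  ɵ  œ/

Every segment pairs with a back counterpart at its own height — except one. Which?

/ɶ/

High: /y/ ~ /ʉ/ ~ /u/
High-mid: /ø/ ~ /ɵ/ ~ /o/
Low-mid: /œ/ ~ /ɞ/ ~ /ɔ/
Low: only /ɶ/ (front); no back partner.
So /ɶ/ is the unpaired segment.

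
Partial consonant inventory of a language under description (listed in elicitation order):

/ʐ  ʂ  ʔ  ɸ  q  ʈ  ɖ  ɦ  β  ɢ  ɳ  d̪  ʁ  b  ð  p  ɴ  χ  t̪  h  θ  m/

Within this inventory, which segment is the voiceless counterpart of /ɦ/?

/h/

/ɦ/ is a voiced glottal fricative.
The voiceless counterpart is a voiceless glottal fricative — in this inventory, /h/.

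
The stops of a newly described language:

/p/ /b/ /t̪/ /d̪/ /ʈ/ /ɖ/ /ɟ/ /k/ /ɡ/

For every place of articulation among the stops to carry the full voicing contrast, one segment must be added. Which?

/c/

place of articulation  voiceless  voiced  
bilabial          p         b       
dental            t̪        d̪      
retroflex         ʈ         ɖ       
palatal           —         ɟ       
velar             k         ɡ       
The palatal row has no voiceless member, so the gap is the voiceless palatal stop /c/.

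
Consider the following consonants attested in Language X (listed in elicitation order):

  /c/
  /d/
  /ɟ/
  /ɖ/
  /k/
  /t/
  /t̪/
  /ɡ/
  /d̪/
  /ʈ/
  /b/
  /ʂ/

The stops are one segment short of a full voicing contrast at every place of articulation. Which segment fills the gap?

/p/

place of articulation  voiceless  voiced  
bilabial          —         b       
dental            t̪        d̪      
alveolar          t         d       
retroflex         ʈ         ɖ       
palatal           c         ɟ       
velar             k         ɡ       
The bilabial row has no voiceless member, so the gap is the voiceless bilabial stop /p/.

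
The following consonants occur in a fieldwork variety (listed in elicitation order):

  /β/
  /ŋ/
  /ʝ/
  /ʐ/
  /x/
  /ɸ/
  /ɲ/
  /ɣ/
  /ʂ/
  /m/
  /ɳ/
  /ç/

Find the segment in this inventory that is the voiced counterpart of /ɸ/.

/β/

/ɸ/ is a voiceless bilabial fricative.
The voiced counterpart is a voiced bilabial fricative — in this inventory, /β/.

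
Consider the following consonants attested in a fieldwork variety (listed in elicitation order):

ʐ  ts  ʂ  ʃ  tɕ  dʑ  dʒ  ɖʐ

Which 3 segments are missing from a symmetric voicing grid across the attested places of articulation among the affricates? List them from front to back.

/dz/, /tʃ/, /ʈʂ/

Voiceless: /ts/ (alveolar), /tɕ/ (alveolo-palatal).
Voiced: /dʒ/ (postalveolar), /ɖʐ/ (retroflex), /dʑ/ (alveolo-palatal).
Gaps, from front to back: alveolar lacks voiced (/dz/); postalveolar lacks voiceless (/tʃ/); retroflex lacks voiceless (/ʈʂ/).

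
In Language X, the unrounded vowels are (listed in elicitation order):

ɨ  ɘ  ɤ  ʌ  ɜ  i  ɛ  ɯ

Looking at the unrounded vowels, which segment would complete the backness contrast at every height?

/e/

Front: /i/ (high), /ɛ/ (low-mid).
Central: /ɨ/ (high), /ɘ/ (high-mid), /ɜ/ (low-mid).
Back: /ɯ/ (high), /ɤ/ (high-mid), /ʌ/ (low-mid).
The high-mid row has no front member, so the gap is the high-mid front unrounded vowel /e/.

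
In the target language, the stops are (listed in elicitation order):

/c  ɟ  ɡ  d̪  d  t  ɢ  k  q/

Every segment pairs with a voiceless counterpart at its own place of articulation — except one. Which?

/d̪/

Alveolar: /t/ ~ /d/
Palatal: /c/ ~ /ɟ/
Velar: /k/ ~ /ɡ/
Uvular: /q/ ~ /ɢ/
Dental: only /d̪/ (voiced); no voiceless partner.
So /d̪/ is the unpaired segment.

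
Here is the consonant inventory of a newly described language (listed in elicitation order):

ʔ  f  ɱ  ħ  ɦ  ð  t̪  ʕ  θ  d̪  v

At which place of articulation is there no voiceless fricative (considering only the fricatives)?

Voiceless: /f/ (labiodental), /θ/ (dental), /ħ/ (pharyngeal).
Voiced: /v/ (labiodental), /ð/ (dental), /ʕ/ (pharyngeal), /ɦ/ (glottal).
Every place of articulation has a voiceless member except glottal, where /h/ would be expected.

glottal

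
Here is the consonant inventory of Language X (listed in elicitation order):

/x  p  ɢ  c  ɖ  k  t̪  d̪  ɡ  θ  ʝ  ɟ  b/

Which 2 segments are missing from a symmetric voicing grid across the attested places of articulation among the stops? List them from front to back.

place of articulation  voiceless  voiced  
bilabial          p         b       
dental            t̪        d̪      
retroflex         —         ɖ       
palatal           c         ɟ       
velar             k         ɡ       
uvular            —         ɢ       
Gaps, from front to back: retroflex lacks voiceless (/ʈ/); uvular lacks voiceless (/q/).

/ʈ/, /q/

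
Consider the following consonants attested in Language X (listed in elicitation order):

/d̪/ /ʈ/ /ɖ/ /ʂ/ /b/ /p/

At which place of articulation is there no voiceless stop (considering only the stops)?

dental

bilabial: voiceless /p/, voiced /b/.
dental: voiceless —, voiced /d̪/.
retroflex: voiceless /ʈ/, voiced /ɖ/.
Every place of articulation has a voiceless member except dental, where /t̪/ would be expected.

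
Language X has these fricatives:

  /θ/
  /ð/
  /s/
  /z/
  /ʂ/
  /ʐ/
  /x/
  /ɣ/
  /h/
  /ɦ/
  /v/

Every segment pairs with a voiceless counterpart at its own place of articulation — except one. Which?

/v/

Dental: /θ/ ~ /ð/
Alveolar: /s/ ~ /z/
Retroflex: /ʂ/ ~ /ʐ/
Velar: /x/ ~ /ɣ/
Glottal: /h/ ~ /ɦ/
Labiodental: only /v/ (voiced); no voiceless partner.
So /v/ is the unpaired segment.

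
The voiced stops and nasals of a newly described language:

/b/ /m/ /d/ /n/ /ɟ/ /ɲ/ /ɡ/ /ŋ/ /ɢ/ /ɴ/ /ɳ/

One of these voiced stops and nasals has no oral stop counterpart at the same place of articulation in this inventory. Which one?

/ɳ/

Bilabial: /b/ ~ /m/
Alveolar: /d/ ~ /n/
Palatal: /ɟ/ ~ /ɲ/
Velar: /ɡ/ ~ /ŋ/
Uvular: /ɢ/ ~ /ɴ/
Retroflex: only /ɳ/ (nasal); no oral stop partner.
So /ɳ/ is the unpaired segment.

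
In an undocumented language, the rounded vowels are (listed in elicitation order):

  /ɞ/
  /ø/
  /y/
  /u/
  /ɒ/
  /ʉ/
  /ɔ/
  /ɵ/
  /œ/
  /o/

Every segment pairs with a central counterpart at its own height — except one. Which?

/ɒ/

High: /y/ ~ /ʉ/ ~ /u/
High-mid: /ø/ ~ /ɵ/ ~ /o/
Low-mid: /œ/ ~ /ɞ/ ~ /ɔ/
Low: only /ɒ/ (back); no central partner.
So /ɒ/ is the unpaired segment.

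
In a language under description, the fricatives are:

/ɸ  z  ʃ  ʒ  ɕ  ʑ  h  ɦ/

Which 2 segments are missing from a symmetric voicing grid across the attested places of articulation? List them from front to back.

/β/, /s/

Voiceless: /ɸ/ (bilabial), /ʃ/ (postalveolar), /ɕ/ (alveolo-palatal), /h/ (glottal).
Voiced: /z/ (alveolar), /ʒ/ (postalveolar), /ʑ/ (alveolo-palatal), /ɦ/ (glottal).
Gaps, from front to back: bilabial lacks voiced (/β/); alveolar lacks voiceless (/s/).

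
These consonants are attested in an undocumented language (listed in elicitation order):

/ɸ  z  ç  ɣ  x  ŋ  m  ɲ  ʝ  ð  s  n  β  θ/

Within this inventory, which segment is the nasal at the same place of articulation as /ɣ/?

/ɣ/ is a voiced velar fricative.
The nasal at the same place is a velar nasal — in this inventory, /ŋ/.

/ŋ/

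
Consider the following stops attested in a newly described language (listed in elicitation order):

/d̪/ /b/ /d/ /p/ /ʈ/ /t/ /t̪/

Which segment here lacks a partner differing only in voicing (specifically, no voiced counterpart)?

/ʈ/

Bilabial: /p/ ~ /b/
Dental: /t̪/ ~ /d̪/
Alveolar: /t/ ~ /d/
Retroflex: only /ʈ/ (voiceless); no voiced partner.
So /ʈ/ is the unpaired segment.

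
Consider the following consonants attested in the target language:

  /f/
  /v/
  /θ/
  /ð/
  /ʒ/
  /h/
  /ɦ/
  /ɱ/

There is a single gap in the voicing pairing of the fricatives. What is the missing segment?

Voiceless: /f/ (labiodental), /θ/ (dental), /h/ (glottal).
Voiced: /v/ (labiodental), /ð/ (dental), /ʒ/ (postalveolar), /ɦ/ (glottal).
The postalveolar row has no voiceless member, so the gap is the voiceless postalveolar fricative /ʃ/.

/ʃ/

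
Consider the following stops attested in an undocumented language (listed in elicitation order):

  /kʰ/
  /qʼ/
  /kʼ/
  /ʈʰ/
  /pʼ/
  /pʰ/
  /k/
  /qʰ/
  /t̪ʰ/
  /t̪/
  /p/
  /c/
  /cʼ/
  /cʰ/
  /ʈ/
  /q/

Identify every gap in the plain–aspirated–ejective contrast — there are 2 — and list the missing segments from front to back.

/t̪ʼ/, /ʈʼ/

place of articulation  plain     aspirated  ejective
bilabial          p         pʰ        pʼ      
dental            t̪        t̪ʰ       —       
retroflex         ʈ         ʈʰ        —       
palatal           c         cʰ        cʼ      
velar             k         kʰ        kʼ      
uvular            q         qʰ        qʼ      
Gaps, from front to back: dental lacks ejective (/t̪ʼ/); retroflex lacks ejective (/ʈʼ/).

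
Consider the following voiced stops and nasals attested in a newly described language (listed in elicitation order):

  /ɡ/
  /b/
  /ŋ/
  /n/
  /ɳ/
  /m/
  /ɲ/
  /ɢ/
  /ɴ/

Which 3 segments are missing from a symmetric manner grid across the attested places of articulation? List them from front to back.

Oral stop: /b/ (bilabial), /ɡ/ (velar), /ɢ/ (uvular).
Nasal: /m/ (bilabial), /n/ (alveolar), /ɳ/ (retroflex), /ɲ/ (palatal), /ŋ/ (velar), /ɴ/ (uvular).
Gaps, from front to back: alveolar lacks oral stop (/d/); retroflex lacks oral stop (/ɖ/); palatal lacks oral stop (/ɟ/).

/d/, /ɖ/, /ɟ/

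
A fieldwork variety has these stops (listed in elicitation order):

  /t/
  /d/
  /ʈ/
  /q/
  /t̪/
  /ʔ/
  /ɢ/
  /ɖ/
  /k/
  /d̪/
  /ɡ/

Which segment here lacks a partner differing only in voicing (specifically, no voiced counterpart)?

/ʔ/

Dental: /t̪/ ~ /d̪/
Alveolar: /t/ ~ /d/
Retroflex: /ʈ/ ~ /ɖ/
Velar: /k/ ~ /ɡ/
Uvular: /q/ ~ /ɢ/
Glottal: only /ʔ/ (voiceless); no voiced partner.
So /ʔ/ is the unpaired segment.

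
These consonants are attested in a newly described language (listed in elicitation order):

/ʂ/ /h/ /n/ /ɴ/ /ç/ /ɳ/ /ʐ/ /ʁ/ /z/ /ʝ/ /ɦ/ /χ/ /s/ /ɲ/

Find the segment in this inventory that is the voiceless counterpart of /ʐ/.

/ʂ/

/ʐ/ is a voiced retroflex fricative.
The voiceless counterpart is a voiceless retroflex fricative — in this inventory, /ʂ/.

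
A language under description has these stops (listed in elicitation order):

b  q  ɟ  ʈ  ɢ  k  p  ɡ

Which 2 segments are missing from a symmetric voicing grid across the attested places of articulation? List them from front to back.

place of articulation  voiceless  voiced  
bilabial          p         b       
retroflex         ʈ         —       
palatal           —         ɟ       
velar             k         ɡ       
uvular            q         ɢ       
Gaps, from front to back: retroflex lacks voiced (/ɖ/); palatal lacks voiceless (/c/).

/ɖ/, /c/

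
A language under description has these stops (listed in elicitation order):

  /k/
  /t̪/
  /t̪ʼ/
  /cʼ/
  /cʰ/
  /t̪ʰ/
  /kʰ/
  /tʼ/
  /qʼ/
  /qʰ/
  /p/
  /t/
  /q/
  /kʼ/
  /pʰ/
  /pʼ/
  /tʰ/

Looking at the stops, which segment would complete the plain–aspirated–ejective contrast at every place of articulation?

place of articulation  plain     aspirated  ejective
bilabial          p         pʰ        pʼ      
dental            t̪        t̪ʰ       t̪ʼ     
alveolar          t         tʰ        tʼ      
palatal           —         cʰ        cʼ      
velar             k         kʰ        kʼ      
uvular            q         qʰ        qʼ      
The palatal row has no plain member, so the gap is the plain palatal stop /c/.

/c/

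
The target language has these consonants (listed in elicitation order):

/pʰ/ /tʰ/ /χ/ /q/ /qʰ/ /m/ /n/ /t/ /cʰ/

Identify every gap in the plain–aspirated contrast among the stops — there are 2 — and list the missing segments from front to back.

/p/, /c/

Plain: /t/ (alveolar), /q/ (uvular).
Aspirated: /pʰ/ (bilabial), /tʰ/ (alveolar), /cʰ/ (palatal), /qʰ/ (uvular).
Gaps, from front to back: bilabial lacks plain (/p/); palatal lacks plain (/c/).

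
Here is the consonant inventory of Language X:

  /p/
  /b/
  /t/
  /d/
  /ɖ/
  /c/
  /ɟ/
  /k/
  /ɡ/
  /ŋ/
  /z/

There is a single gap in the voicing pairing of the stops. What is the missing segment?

/ʈ/

place of articulation  voiceless  voiced  
bilabial          p         b       
alveolar          t         d       
retroflex         —         ɖ       
palatal           c         ɟ       
velar             k         ɡ       
The retroflex row has no voiceless member, so the gap is the voiceless retroflex stop /ʈ/.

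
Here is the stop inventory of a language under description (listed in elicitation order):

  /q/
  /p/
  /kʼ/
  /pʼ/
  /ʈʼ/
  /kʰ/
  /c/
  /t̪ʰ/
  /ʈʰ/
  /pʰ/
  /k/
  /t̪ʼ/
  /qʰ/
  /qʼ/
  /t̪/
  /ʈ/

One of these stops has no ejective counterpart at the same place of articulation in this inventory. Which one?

Bilabial: /p/ ~ /pʰ/ ~ /pʼ/
Dental: /t̪/ ~ /t̪ʰ/ ~ /t̪ʼ/
Retroflex: /ʈ/ ~ /ʈʰ/ ~ /ʈʼ/
Velar: /k/ ~ /kʰ/ ~ /kʼ/
Uvular: /q/ ~ /qʰ/ ~ /qʼ/
Palatal: only /c/ (plain); no ejective partner.
So /c/ is the unpaired segment.

/c/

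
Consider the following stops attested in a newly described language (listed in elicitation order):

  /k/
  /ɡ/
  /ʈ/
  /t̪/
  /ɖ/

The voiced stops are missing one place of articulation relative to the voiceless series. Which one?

dental

place of articulation  voiceless  voiced  
dental            t̪        —       
retroflex         ʈ         ɖ       
velar             k         ɡ       
Every place of articulation has a voiced member except dental, where /d̪/ would be expected.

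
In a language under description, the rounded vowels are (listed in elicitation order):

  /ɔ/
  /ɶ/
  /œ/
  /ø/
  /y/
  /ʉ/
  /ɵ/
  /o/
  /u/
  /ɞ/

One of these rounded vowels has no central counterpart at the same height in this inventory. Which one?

/ɶ/

High: /y/ ~ /ʉ/ ~ /u/
High-mid: /ø/ ~ /ɵ/ ~ /o/
Low-mid: /œ/ ~ /ɞ/ ~ /ɔ/
Low: only /ɶ/ (front); no central partner.
So /ɶ/ is the unpaired segment.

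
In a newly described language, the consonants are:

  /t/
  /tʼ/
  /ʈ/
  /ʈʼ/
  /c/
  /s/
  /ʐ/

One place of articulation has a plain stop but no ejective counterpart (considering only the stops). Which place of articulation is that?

palatal

Plain: /t/ (alveolar), /ʈ/ (retroflex), /c/ (palatal).
Ejective: /tʼ/ (alveolar), /ʈʼ/ (retroflex).
Every place of articulation has an ejective member except palatal, where /cʼ/ would be expected.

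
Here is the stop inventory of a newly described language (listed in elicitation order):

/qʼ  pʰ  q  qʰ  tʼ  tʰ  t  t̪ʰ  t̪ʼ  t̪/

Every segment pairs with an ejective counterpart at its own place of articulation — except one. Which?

/pʰ/

Dental: /t̪/ ~ /t̪ʰ/ ~ /t̪ʼ/
Alveolar: /t/ ~ /tʰ/ ~ /tʼ/
Uvular: /q/ ~ /qʰ/ ~ /qʼ/
Bilabial: only /pʰ/ (aspirated); no ejective partner.
So /pʰ/ is the unpaired segment.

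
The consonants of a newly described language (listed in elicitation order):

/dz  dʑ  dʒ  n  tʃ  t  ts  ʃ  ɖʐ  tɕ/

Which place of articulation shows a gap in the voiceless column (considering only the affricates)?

retroflex

Voiceless: /ts/ (alveolar), /tʃ/ (postalveolar), /tɕ/ (alveolo-palatal).
Voiced: /dz/ (alveolar), /dʒ/ (postalveolar), /ɖʐ/ (retroflex), /dʑ/ (alveolo-palatal).
Every place of articulation has a voiceless member except retroflex, where /ʈʂ/ would be expected.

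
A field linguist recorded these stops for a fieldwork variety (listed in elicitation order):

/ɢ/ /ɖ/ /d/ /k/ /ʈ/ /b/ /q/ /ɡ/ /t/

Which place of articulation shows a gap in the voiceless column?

bilabial

place of articulation  voiceless  voiced  
bilabial          —         b       
alveolar          t         d       
retroflex         ʈ         ɖ       
velar             k         ɡ       
uvular            q         ɢ       
Every place of articulation has a voiceless member except bilabial, where /p/ would be expected.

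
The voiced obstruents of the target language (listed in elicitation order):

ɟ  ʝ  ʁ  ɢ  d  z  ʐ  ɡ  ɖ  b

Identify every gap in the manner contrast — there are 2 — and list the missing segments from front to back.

place of articulation  stop      fricative
bilabial          b         —       
alveolar          d         z       
retroflex         ɖ         ʐ       
palatal           ɟ         ʝ       
velar             ɡ         —       
uvular            ɢ         ʁ       
Gaps, from front to back: bilabial lacks fricative (/β/); velar lacks fricative (/ɣ/).

/β/, /ɣ/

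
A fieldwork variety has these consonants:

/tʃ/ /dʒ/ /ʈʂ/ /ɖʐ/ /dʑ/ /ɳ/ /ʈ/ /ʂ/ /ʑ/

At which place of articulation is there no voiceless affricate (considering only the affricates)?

place of articulation  voiceless  voiced  
postalveolar      tʃ        dʒ      
retroflex         ʈʂ        ɖʐ      
alveolo-palatal   —         dʑ      
Every place of articulation has a voiceless member except alveolo-palatal, where /tɕ/ would be expected.

alveolo-palatal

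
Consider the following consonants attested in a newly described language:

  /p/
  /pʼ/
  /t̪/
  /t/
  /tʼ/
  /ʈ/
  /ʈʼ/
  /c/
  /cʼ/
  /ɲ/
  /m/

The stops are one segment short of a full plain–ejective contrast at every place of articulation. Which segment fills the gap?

bilabial: plain /p/, ejective /pʼ/.
dental: plain /t̪/, ejective —.
alveolar: plain /t/, ejective /tʼ/.
retroflex: plain /ʈ/, ejective /ʈʼ/.
palatal: plain /c/, ejective /cʼ/.
The dental row has no ejective member, so the gap is the ejective dental stop /t̪ʼ/.

/t̪ʼ/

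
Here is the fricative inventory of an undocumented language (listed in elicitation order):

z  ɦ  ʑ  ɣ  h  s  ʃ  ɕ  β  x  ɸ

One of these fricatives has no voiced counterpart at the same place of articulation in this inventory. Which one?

/ʃ/

Bilabial: /ɸ/ ~ /β/
Alveolar: /s/ ~ /z/
Alveolo-palatal: /ɕ/ ~ /ʑ/
Velar: /x/ ~ /ɣ/
Glottal: /h/ ~ /ɦ/
Postalveolar: only /ʃ/ (voiceless); no voiced partner.
So /ʃ/ is the unpaired segment.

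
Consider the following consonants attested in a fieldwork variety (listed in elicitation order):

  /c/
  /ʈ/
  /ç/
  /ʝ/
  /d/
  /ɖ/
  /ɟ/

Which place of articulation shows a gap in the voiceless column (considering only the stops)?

alveolar

alveolar: voiceless —, voiced /d/.
retroflex: voiceless /ʈ/, voiced /ɖ/.
palatal: voiceless /c/, voiced /ɟ/.
Every place of articulation has a voiceless member except alveolar, where /t/ would be expected.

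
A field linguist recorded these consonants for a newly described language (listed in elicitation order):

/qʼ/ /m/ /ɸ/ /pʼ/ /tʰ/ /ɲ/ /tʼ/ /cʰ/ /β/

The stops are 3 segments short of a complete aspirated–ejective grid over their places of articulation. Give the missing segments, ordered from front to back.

/pʰ/, /cʼ/, /qʰ/

Aspirated: /tʰ/ (alveolar), /cʰ/ (palatal).
Ejective: /pʼ/ (bilabial), /tʼ/ (alveolar), /qʼ/ (uvular).
Gaps, from front to back: bilabial lacks aspirated (/pʰ/); palatal lacks ejective (/cʼ/); uvular lacks aspirated (/qʰ/).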